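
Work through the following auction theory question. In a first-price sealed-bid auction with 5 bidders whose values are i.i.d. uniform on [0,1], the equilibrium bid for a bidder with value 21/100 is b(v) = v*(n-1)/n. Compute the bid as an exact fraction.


Step 1: The symmetric BNE bidding function is b(v) = v * (n-1) / n
Step 2: Substitute v = 21/100 and n = 5
Step 3: b = 21/100 * 4/5
Step 4: b = 21/125

21/125


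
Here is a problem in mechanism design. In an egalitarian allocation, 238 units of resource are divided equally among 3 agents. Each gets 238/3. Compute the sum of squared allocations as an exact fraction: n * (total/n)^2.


Step 1: Each agent's share = 238/3
Step 2: Square of each share = (238/3)^2 = 56644/9
Step 3: Sum of squares = 3 * 56644/9 = 56644/3

56644/3


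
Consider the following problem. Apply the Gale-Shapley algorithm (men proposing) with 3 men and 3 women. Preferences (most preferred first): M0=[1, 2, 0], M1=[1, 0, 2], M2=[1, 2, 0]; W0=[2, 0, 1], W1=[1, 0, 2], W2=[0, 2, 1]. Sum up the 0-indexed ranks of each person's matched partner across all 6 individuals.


Step 1: Run Gale-Shapley (men propose, women hold best offer):
  M0 proposes to W1; she accepts
  M1 proposes to W1; she switches from M0
  M2 proposes to W1; rejected
  M2 proposes to W2; she accepts
  M0 proposes to W2; she switches from M2
  M2 proposes to W0; she accepts
Step 2: Final matching: W0-M2, W1-M1, W2-M0
Step 3: 0-indexed ranks (man's rank of his match, then woman's): 2 + 0 + 0 + 0 + 1 + 0
Step 4: Total rank sum = 3

3


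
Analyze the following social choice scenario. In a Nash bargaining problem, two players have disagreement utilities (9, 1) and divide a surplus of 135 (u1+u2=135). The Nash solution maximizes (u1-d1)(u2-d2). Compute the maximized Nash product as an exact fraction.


Step 1: The Nash solution splits surplus symmetrically above the disagreement point
Step 2: u1 = (total + d1 - d2)/2 = (135 + 9 - 1)/2 = 143/2
Step 3: u2 = (total - d1 + d2)/2 = (135 - 9 + 1)/2 = 127/2
Step 4: Nash product = (143/2 - 9) * (127/2 - 1)
Step 5: = 125/2 * 125/2 = 15625/4

15625/4


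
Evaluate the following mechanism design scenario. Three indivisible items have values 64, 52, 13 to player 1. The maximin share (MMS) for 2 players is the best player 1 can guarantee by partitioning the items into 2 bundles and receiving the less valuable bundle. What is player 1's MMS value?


Step 1: Item values = 64, 52, 13
Step 2: Enumerate all 2-bundle partitions and take the smaller bundle:
  Partition 1: {64} vs {52,13} -> bundles 64, 65; min = 64
  Partition 2: {52} vs {64,13} -> bundles 52, 77; min = 52
  Partition 3: {13} vs {64,52} -> bundles 13, 116; min = 13
Step 3: MMS = max(64, 52, 13) = 64

64


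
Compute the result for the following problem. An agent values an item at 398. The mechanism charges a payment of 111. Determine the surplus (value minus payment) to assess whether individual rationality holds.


Step 1: Surplus = value - payment = 398 - 111 = 287
Step 2: IR is satisfied (surplus >= 0)

287


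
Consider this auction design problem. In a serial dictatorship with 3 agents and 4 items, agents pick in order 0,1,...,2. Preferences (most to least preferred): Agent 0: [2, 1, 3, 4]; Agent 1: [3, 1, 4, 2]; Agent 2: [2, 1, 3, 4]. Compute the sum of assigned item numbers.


Step 1: Agent 0 picks item 2
Step 2: Agent 1 picks item 3
Step 3: Agent 2 picks item 1
Step 4: Sum = 2 + 3 + 1 = 6

6


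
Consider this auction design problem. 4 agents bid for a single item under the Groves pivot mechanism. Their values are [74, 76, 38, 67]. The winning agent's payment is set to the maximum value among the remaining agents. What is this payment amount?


Step 1: The efficient winner is agent 1 with value 76
Step 2: Other agents' values: [74, 38, 67]
Step 3: Pivot payment = max(others) = 74
Step 4: The winner pays 74

74


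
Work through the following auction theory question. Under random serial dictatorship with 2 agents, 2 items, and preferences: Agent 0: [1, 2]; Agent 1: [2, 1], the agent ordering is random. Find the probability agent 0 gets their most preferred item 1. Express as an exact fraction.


Step 1: Agent 0 wants item 1
Step 2: There are 2 possible orderings of agents
Step 3: In 2 orderings, agent 0 gets item 1
Step 4: Probability = 2/2 = 1

1


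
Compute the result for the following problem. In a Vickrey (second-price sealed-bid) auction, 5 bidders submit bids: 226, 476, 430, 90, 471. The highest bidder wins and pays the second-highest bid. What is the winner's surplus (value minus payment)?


Step 1: Sort bids in descending order: 476, 471, 430, 226, 90
Step 2: The winning bid is the highest: 476
Step 3: The payment equals the second-highest bid: 471
Step 4: Surplus = winner's bid - payment = 476 - 471 = 5

5


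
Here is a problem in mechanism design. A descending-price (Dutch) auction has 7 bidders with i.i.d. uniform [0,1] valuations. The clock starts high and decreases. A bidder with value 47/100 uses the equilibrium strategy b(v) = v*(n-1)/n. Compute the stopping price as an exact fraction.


Step 1: Dutch auctions are strategically equivalent to first-price auctions
Step 2: The equilibrium bid is b(v) = v*(n-1)/n
Step 3: b = 47/100 * 6/7
Step 4: b = 141/350

141/350


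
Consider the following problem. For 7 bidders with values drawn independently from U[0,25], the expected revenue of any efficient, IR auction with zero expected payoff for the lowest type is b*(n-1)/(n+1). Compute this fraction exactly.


Step 1: By Revenue Equivalence, expected revenue = b*(n-1)/(n+1)
Step 2: Substituting n = 7, b = 25
Step 3: Revenue = 25*(7-1)/(7+1) = 25*6/8
Step 4: Revenue = 150/8 = 75/4

75/4


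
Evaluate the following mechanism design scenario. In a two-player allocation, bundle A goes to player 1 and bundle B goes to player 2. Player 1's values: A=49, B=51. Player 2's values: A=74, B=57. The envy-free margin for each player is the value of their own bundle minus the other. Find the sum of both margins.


Step 1: Player 1's margin = v1(A) - v1(B) = 49 - 51 = -2
Step 2: Player 2's margin = v2(B) - v2(A) = 57 - 74 = -17
Step 3: Total margin = -2 + -17 = -19

-19


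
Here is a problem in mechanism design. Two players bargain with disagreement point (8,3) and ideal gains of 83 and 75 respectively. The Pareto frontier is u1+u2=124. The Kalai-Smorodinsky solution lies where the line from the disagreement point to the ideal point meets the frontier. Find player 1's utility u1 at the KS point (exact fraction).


Step 1: At the KS point, (u1-d1)/r1 = (u2-d2)/r2 = t and u1+u2 = 124
Step 2: u1 = d1 + r1*t and u2 = d2 + r2*t, so (d1 + r1*t) + (d2 + r2*t) = 124
Step 3: t = (124 - 8 - 3)/(83 + 75) = 113/158
Step 4: u1 = d1 + r1*t = 8 + 83 * 113/158 = 10643/158
Step 5: (Check: u2 = d2 + r2*t = 8949/158; u1+u2 = 10643/158 + 8949/158 = 124, on the frontier.)

10643/158


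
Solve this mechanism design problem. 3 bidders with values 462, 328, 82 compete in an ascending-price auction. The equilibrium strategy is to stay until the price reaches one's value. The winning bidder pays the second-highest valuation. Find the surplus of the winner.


Step 1: Identify the highest value: 462
Step 2: Identify the second-highest value: 328
Step 3: The final price = second-highest value = 328
Step 4: Surplus = 462 - 328 = 134

134


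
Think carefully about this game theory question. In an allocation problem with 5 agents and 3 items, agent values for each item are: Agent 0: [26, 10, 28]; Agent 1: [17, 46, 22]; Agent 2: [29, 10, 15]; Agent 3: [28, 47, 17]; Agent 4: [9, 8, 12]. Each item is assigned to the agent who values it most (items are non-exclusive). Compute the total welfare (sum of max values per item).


Step 1: For each item, find the maximum value among all agents.
Step 2: Item 0 -> Agent 2 (value 29)
Step 3: Item 1 -> Agent 3 (value 47)
Step 4: Item 2 -> Agent 0 (value 28)
Step 5: Total welfare = 29 + 47 + 28 = 104

104


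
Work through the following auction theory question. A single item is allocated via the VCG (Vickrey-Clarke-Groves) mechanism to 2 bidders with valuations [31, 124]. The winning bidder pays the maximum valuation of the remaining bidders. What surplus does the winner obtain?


Step 1: The winner is the agent with the highest value: agent 1 with value 124
Step 2: Values of other agents: [31]
Step 3: VCG payment = max of others' values = 31
Step 4: Surplus = 124 - 31 = 93

93


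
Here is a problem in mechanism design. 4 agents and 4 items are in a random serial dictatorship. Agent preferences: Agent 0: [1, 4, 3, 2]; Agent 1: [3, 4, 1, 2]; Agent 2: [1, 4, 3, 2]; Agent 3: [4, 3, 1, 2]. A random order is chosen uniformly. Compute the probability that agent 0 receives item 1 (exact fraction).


Step 1: Agent 0 wants item 1
Step 2: There are 24 possible orderings of agents
Step 3: In 12 orderings, agent 0 gets item 1
Step 4: Probability = 12/24 = 1/2

1/2


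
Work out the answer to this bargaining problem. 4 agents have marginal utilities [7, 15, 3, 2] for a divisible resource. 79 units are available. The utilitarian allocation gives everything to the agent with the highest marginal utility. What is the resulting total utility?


Step 1: The marginal utilities are [7, 15, 3, 2]
Step 2: The highest marginal utility is 15
Step 3: All 79 units go to that agent
Step 4: Total utility = 15 * 79 = 1185

1185


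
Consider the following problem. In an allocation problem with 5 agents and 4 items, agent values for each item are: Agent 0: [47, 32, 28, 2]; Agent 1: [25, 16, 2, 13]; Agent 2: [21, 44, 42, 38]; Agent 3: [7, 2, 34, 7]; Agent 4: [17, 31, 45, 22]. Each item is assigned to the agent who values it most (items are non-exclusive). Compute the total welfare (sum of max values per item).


Step 1: For each item, find the maximum value among all agents.
Step 2: Item 0 -> Agent 0 (value 47)
Step 3: Item 1 -> Agent 2 (value 44)
Step 4: Item 2 -> Agent 4 (value 45)
Step 5: Item 3 -> Agent 2 (value 38)
Step 6: Total welfare = 47 + 44 + 45 + 38 = 174

174


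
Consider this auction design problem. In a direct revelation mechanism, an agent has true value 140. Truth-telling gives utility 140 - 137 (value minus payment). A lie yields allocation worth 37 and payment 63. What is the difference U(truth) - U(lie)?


Step 1: U(truth) = value - payment = 140 - 137 = 3
Step 2: U(lie) = allocation - payment = 37 - 63 = -26
Step 3: IC gap = 3 - (-26) = 29

29


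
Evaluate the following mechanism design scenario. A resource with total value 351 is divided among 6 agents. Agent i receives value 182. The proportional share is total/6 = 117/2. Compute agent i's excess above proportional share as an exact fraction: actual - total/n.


Step 1: Proportional share = 351/6 = 117/2
Step 2: Agent's actual allocation = 182
Step 3: Excess = 182 - 117/2 = 247/2

247/2


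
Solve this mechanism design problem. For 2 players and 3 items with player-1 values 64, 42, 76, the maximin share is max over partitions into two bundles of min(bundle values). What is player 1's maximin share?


Step 1: Item values = 64, 42, 76
Step 2: Enumerate all 2-bundle partitions and take the smaller bundle:
  Partition 1: {64} vs {42,76} -> bundles 64, 118; min = 64
  Partition 2: {42} vs {64,76} -> bundles 42, 140; min = 42
  Partition 3: {76} vs {64,42} -> bundles 76, 106; min = 76
Step 3: MMS = max(64, 42, 76) = 76

76


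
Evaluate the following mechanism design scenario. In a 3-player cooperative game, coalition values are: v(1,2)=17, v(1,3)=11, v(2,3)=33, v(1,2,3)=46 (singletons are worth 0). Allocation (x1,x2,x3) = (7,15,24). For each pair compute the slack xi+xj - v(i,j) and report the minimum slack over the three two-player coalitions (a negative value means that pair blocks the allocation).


Step 1: Slack for coalition (1,2): x1+x2 - v12 = 22 - 17 = 5
Step 2: Slack for coalition (1,3): x1+x3 - v13 = 31 - 11 = 20
Step 3: Slack for coalition (2,3): x2+x3 - v23 = 39 - 33 = 6
Step 4: Minimum slack = min(5, 20, 6) = 5, attained by (1,2); no pair can gain by deviating, so the allocation is in the core

5


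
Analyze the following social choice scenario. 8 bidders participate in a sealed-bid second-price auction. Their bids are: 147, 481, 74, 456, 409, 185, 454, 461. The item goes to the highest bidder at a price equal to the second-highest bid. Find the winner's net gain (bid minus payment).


Step 1: Sort bids in descending order: 481, 461, 456, 454, 409, 185, 147, 74
Step 2: The winning bid is the highest: 481
Step 3: The payment equals the second-highest bid: 461
Step 4: Surplus = winner's bid - payment = 481 - 461 = 20

20


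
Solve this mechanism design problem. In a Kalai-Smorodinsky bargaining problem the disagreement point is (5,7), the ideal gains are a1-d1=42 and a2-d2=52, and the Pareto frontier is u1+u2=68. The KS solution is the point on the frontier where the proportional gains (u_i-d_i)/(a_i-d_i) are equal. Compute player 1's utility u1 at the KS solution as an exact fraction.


Step 1: At the KS point, (u1-d1)/r1 = (u2-d2)/r2 = t and u1+u2 = 68
Step 2: u1 = d1 + r1*t and u2 = d2 + r2*t, so (d1 + r1*t) + (d2 + r2*t) = 68
Step 3: t = (68 - 5 - 7)/(42 + 52) = 56/94 = 28/47
Step 4: u1 = d1 + r1*t = 5 + 42 * 28/47 = 1411/47
Step 5: (Check: u2 = d2 + r2*t = 1785/47; u1+u2 = 1411/47 + 1785/47 = 68, on the frontier.)

1411/47


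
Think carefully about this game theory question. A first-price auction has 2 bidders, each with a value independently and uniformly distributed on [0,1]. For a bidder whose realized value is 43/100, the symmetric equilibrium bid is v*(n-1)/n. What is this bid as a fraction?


Step 1: The symmetric BNE bidding function is b(v) = v * (n-1) / n
Step 2: Substitute v = 43/100 and n = 2
Step 3: b = 43/100 * 1/2
Step 4: b = 43/200

43/200


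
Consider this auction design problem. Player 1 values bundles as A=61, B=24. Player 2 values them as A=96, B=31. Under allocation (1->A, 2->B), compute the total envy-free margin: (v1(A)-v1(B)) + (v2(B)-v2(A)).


Step 1: Player 1's margin = v1(A) - v1(B) = 61 - 24 = 37
Step 2: Player 2's margin = v2(B) - v2(A) = 31 - 96 = -65
Step 3: Total margin = 37 + -65 = -28

-28


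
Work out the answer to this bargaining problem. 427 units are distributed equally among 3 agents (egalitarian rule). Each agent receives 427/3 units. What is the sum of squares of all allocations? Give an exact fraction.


Step 1: Each agent's share = 427/3
Step 2: Square of each share = (427/3)^2 = 182329/9
Step 3: Sum of squares = 3 * 182329/9 = 182329/3

182329/3


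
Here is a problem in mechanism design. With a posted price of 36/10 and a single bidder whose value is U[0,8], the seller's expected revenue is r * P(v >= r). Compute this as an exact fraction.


Step 1: Posted price r = 18/5, value support [0,8]
Step 2: P(v >= r) = (8 - 18/5)/8 = 11/20
Step 3: Expected revenue = r * P(v >= r) = 18/5 * 11/20
Step 4: Revenue = 99/50

99/50


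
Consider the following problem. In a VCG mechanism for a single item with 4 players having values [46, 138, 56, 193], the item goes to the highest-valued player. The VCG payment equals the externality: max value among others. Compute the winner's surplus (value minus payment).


Step 1: The winner is the agent with the highest value: agent 3 with value 193
Step 2: Values of other agents: [46, 138, 56]
Step 3: VCG payment = max of others' values = 138
Step 4: Surplus = 193 - 138 = 55

55


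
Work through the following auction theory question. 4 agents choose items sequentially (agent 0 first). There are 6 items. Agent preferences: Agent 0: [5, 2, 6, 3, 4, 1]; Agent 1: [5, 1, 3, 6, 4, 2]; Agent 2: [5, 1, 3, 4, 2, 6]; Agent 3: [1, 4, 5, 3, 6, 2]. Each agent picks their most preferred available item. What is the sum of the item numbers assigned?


Step 1: Agent 0 picks item 5
Step 2: Agent 1 picks item 1
Step 3: Agent 2 picks item 3
Step 4: Agent 3 picks item 4
Step 5: Sum = 5 + 1 + 3 + 4 = 13

13


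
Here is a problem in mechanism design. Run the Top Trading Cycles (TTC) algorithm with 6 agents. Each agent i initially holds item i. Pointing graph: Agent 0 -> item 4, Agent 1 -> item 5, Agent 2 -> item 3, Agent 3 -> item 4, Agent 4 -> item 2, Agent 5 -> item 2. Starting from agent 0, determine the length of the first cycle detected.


Step 1: Trace the pointer graph from agent 0: 0 -> 4 -> 2 -> 3 -> 4
Step 2: A cycle is detected when we revisit agent 4
Step 3: The cycle is: 4 -> 2 -> 3 -> 4
Step 4: Cycle length = 3

3


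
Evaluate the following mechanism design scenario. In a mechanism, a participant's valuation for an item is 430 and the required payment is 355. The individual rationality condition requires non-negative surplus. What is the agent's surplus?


Step 1: Surplus = value - payment = 430 - 355 = 75
Step 2: IR is satisfied (surplus >= 0)

75


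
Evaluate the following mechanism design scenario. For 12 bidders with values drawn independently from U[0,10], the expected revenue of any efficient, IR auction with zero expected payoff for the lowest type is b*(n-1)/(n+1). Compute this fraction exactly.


Step 1: By Revenue Equivalence, expected revenue = b*(n-1)/(n+1)
Step 2: Substituting n = 12, b = 10
Step 3: Revenue = 10*(12-1)/(12+1) = 10*11/13
Step 4: Revenue = 110/13

110/13


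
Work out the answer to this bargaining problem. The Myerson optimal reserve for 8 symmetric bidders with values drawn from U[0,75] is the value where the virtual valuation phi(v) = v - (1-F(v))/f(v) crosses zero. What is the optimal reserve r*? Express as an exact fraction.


Step 1: For U[0,75], F(v) = v/75 and f(v) = 1/75
Step 2: phi(v) = v - (1 - v/75)/(1/75) = v - (75 - v) = 2v - 75
Step 3: Set phi(r*) = 0: 2r* - 75 = 0
Step 4: r* = 75/2 (the number of bidders n = 8 does not enter)

75/2


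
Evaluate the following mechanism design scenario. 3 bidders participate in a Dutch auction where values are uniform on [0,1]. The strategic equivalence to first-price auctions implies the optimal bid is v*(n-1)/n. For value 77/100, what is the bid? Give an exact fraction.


Step 1: Dutch auctions are strategically equivalent to first-price auctions
Step 2: The equilibrium bid is b(v) = v*(n-1)/n
Step 3: b = 77/100 * 2/3
Step 4: b = 77/150

77/150


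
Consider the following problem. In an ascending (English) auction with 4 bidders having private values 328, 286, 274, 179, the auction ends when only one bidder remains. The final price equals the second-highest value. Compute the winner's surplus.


Step 1: Identify the highest value: 328
Step 2: Identify the second-highest value: 286
Step 3: The final price = second-highest value = 286
Step 4: Surplus = 328 - 286 = 42

42


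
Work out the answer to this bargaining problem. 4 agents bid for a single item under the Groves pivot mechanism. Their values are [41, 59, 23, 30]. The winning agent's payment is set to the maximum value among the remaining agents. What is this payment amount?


Step 1: The efficient winner is agent 1 with value 59
Step 2: Other agents' values: [41, 23, 30]
Step 3: Pivot payment = max(others) = 41
Step 4: The winner pays 41

41


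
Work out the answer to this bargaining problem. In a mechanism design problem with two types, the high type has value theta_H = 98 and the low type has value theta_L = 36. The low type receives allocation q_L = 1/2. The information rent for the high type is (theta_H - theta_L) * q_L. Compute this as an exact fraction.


Step 1: theta_H - theta_L = 98 - 36 = 62
Step 2: Information rent = (theta_H - theta_L) * q_L
Step 3: = 62 * 1/2
Step 4: = 31

31


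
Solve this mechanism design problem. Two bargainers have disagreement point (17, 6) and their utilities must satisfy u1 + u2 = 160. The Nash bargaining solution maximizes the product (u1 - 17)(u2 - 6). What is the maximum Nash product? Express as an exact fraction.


Step 1: The Nash solution splits surplus symmetrically above the disagreement point
Step 2: u1 = (total + d1 - d2)/2 = (160 + 17 - 6)/2 = 171/2
Step 3: u2 = (total - d1 + d2)/2 = (160 - 17 + 6)/2 = 149/2
Step 4: Nash product = (171/2 - 17) * (149/2 - 6)
Step 5: = 137/2 * 137/2 = 18769/4

18769/4


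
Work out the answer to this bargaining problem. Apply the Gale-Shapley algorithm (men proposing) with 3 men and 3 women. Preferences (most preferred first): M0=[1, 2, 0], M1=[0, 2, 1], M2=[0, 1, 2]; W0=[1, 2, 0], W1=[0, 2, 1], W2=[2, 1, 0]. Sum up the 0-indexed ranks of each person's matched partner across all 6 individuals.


Step 1: Run Gale-Shapley (men propose, women hold best offer):
  M0 proposes to W1; she accepts
  M1 proposes to W0; she accepts
  M2 proposes to W0; rejected
  M2 proposes to W1; rejected
  M2 proposes to W2; she accepts
Step 2: Final matching: W0-M1, W1-M0, W2-M2
Step 3: 0-indexed ranks (man's rank of his match, then woman's): 0 + 0 + 0 + 0 + 2 + 0
Step 4: Total rank sum = 2

2


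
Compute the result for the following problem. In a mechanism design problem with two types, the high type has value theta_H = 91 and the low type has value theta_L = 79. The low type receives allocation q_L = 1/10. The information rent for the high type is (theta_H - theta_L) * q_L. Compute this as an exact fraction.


Step 1: theta_H - theta_L = 91 - 79 = 12
Step 2: Information rent = (theta_H - theta_L) * q_L
Step 3: = 12 * 1/10
Step 4: = 6/5

6/5


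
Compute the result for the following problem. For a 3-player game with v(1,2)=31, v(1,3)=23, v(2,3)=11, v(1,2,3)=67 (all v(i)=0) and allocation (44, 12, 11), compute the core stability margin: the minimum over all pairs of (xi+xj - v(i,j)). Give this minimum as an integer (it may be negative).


Step 1: Slack for coalition (1,2): x1+x2 - v12 = 56 - 31 = 25
Step 2: Slack for coalition (1,3): x1+x3 - v13 = 55 - 23 = 32
Step 3: Slack for coalition (2,3): x2+x3 - v23 = 23 - 11 = 12
Step 4: Minimum slack = min(25, 32, 12) = 12, attained by (2,3); no pair can gain by deviating, so the allocation is in the core

12


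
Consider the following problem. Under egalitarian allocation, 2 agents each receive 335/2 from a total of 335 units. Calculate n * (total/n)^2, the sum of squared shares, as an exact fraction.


Step 1: Each agent's share = 335/2
Step 2: Square of each share = (335/2)^2 = 112225/4
Step 3: Sum of squares = 2 * 112225/4 = 112225/2

112225/2


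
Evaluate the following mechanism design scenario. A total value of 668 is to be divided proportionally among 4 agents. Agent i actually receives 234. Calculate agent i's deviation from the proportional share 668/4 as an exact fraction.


Step 1: Proportional share = 668/4 = 167
Step 2: Agent's actual allocation = 234
Step 3: Excess = 234 - 167 = 67

67


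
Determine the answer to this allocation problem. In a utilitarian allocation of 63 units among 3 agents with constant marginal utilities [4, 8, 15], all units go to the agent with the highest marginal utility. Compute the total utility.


Step 1: The marginal utilities are [4, 8, 15]
Step 2: The highest marginal utility is 15
Step 3: All 63 units go to that agent
Step 4: Total utility = 15 * 63 = 945

945


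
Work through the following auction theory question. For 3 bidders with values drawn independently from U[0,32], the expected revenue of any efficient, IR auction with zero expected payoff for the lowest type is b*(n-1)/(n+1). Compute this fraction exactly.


Step 1: By Revenue Equivalence, expected revenue = b*(n-1)/(n+1)
Step 2: Substituting n = 3, b = 32
Step 3: Revenue = 32*(3-1)/(3+1) = 32*2/4
Step 4: Revenue = 64/4 = 16

16


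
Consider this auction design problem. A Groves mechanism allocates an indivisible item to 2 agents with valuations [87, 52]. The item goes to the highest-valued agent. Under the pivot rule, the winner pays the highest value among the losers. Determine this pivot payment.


Step 1: The efficient winner is agent 0 with value 87
Step 2: Other agents' values: [52]
Step 3: Pivot payment = max(others) = 52
Step 4: The winner pays 52

52


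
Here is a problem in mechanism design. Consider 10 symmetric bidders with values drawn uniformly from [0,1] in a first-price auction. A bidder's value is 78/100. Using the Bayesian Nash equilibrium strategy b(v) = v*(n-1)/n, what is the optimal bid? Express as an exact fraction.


Step 1: The symmetric BNE bidding function is b(v) = v * (n-1) / n
Step 2: Substitute v = 39/50 and n = 10
Step 3: b = 39/50 * 9/10
Step 4: b = 351/500

351/500


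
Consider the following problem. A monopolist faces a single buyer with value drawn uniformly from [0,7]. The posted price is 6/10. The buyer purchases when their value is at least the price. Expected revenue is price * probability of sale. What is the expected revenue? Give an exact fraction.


Step 1: Posted price r = 3/5, value support [0,7]
Step 2: P(v >= r) = (7 - 3/5)/7 = 32/35
Step 3: Expected revenue = r * P(v >= r) = 3/5 * 32/35
Step 4: Revenue = 96/175

96/175


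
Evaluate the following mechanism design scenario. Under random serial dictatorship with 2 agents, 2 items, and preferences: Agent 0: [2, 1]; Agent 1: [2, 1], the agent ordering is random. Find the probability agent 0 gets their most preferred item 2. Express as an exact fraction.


Step 1: Agent 0 wants item 2
Step 2: There are 2 possible orderings of agents
Step 3: In 1 orderings, agent 0 gets item 2
Step 4: Probability = 1/2

1/2


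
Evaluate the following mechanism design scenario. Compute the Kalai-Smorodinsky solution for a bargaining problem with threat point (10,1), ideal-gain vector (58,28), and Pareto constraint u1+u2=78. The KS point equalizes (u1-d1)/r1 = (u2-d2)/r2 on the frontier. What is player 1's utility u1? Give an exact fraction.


Step 1: At the KS point, (u1-d1)/r1 = (u2-d2)/r2 = t and u1+u2 = 78
Step 2: u1 = d1 + r1*t and u2 = d2 + r2*t, so (d1 + r1*t) + (d2 + r2*t) = 78
Step 3: t = (78 - 10 - 1)/(58 + 28) = 67/86
Step 4: u1 = d1 + r1*t = 10 + 58 * 67/86 = 2373/43
Step 5: (Check: u2 = d2 + r2*t = 981/43; u1+u2 = 2373/43 + 981/43 = 78, on the frontier.)

2373/43


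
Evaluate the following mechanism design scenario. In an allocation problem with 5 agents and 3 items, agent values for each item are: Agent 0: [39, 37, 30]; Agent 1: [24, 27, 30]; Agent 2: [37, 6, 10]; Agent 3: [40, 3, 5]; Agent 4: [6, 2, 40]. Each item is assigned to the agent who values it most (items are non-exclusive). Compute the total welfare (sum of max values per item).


Step 1: For each item, find the maximum value among all agents.
Step 2: Item 0 -> Agent 3 (value 40)
Step 3: Item 1 -> Agent 0 (value 37)
Step 4: Item 2 -> Agent 4 (value 40)
Step 5: Total welfare = 40 + 37 + 40 = 117

117


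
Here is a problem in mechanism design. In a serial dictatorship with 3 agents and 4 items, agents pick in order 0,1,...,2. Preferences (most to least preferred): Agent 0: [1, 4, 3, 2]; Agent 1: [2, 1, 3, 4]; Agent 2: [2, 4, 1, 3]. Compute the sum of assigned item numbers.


Step 1: Agent 0 picks item 1
Step 2: Agent 1 picks item 2
Step 3: Agent 2 picks item 4
Step 4: Sum = 1 + 2 + 4 = 7

7


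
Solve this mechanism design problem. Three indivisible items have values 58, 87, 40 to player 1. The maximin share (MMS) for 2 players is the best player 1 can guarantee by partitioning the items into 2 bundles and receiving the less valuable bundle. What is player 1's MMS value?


Step 1: Item values = 58, 87, 40
Step 2: Enumerate all 2-bundle partitions and take the smaller bundle:
  Partition 1: {58} vs {87,40} -> bundles 58, 127; min = 58
  Partition 2: {87} vs {58,40} -> bundles 87, 98; min = 87
  Partition 3: {40} vs {58,87} -> bundles 40, 145; min = 40
Step 3: MMS = max(58, 87, 40) = 87

87


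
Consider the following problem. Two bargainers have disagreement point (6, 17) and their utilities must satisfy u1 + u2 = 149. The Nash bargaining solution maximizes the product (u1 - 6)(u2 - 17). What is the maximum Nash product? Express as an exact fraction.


Step 1: The Nash solution splits surplus symmetrically above the disagreement point
Step 2: u1 = (total + d1 - d2)/2 = (149 + 6 - 17)/2 = 69
Step 3: u2 = (total - d1 + d2)/2 = (149 - 6 + 17)/2 = 80
Step 4: Nash product = (69 - 6) * (80 - 17)
Step 5: = 63 * 63 = 3969

3969


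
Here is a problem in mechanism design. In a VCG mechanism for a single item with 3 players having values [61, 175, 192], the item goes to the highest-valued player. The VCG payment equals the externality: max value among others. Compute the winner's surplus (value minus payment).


Step 1: The winner is the agent with the highest value: agent 2 with value 192
Step 2: Values of other agents: [61, 175]
Step 3: VCG payment = max of others' values = 175
Step 4: Surplus = 192 - 175 = 17

17


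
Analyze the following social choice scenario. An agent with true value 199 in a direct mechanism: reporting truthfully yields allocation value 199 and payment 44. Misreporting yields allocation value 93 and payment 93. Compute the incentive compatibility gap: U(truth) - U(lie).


Step 1: U(truth) = value - payment = 199 - 44 = 155
Step 2: U(lie) = allocation - payment = 93 - 93 = 0
Step 3: IC gap = 155 - 0 = 155

155


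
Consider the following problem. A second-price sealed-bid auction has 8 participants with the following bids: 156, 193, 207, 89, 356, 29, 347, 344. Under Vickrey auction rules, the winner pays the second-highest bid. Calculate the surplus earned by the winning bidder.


Step 1: Sort bids in descending order: 356, 347, 344, 207, 193, 156, 89, 29
Step 2: The winning bid is the highest: 356
Step 3: The payment equals the second-highest bid: 347
Step 4: Surplus = winner's bid - payment = 356 - 347 = 9

9


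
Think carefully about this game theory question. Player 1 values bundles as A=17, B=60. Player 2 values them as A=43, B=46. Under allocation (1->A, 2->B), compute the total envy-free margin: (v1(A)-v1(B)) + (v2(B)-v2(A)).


Step 1: Player 1's margin = v1(A) - v1(B) = 17 - 60 = -43
Step 2: Player 2's margin = v2(B) - v2(A) = 46 - 43 = 3
Step 3: Total margin = -43 + 3 = -40

-40


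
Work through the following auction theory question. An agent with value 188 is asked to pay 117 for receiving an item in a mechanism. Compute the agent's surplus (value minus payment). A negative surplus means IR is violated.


Step 1: Surplus = value - payment = 188 - 117 = 71
Step 2: IR is satisfied (surplus >= 0)

71


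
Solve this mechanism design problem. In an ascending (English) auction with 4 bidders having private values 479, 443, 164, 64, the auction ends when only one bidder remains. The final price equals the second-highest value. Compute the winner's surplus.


Step 1: Identify the highest value: 479
Step 2: Identify the second-highest value: 443
Step 3: The final price = second-highest value = 443
Step 4: Surplus = 479 - 443 = 36

36


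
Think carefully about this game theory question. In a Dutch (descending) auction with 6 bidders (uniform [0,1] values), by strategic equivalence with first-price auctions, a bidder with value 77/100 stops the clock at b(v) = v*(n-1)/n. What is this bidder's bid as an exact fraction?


Step 1: Dutch auctions are strategically equivalent to first-price auctions
Step 2: The equilibrium bid is b(v) = v*(n-1)/n
Step 3: b = 77/100 * 5/6
Step 4: b = 77/120

77/120


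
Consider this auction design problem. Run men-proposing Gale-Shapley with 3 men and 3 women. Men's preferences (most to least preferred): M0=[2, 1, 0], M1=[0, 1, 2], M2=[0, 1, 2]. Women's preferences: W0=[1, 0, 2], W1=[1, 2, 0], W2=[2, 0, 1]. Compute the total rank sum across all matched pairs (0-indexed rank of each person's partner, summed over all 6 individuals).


Step 1: Run Gale-Shapley (men propose, women hold best offer):
  M0 proposes to W2; she accepts
  M1 proposes to W0; she accepts
  M2 proposes to W0; rejected
  M2 proposes to W1; she accepts
Step 2: Final matching: W0-M1, W1-M2, W2-M0
Step 3: 0-indexed ranks (man's rank of his match, then woman's): 0 + 0 + 1 + 1 + 0 + 1
Step 4: Total rank sum = 3

3


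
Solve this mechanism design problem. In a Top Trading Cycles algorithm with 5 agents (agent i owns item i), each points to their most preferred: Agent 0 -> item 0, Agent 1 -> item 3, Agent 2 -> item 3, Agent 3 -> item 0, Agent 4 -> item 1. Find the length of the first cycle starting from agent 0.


Step 1: Trace the pointer graph from agent 0: 0 -> 0
Step 2: A cycle is detected when we revisit agent 0
Step 3: The cycle is: 0 -> 0
Step 4: Cycle length = 1

1


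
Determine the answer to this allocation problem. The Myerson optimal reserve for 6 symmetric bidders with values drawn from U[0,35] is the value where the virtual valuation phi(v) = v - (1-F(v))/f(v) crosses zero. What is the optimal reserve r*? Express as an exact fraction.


Step 1: For U[0,35], F(v) = v/35 and f(v) = 1/35
Step 2: phi(v) = v - (1 - v/35)/(1/35) = v - (35 - v) = 2v - 35
Step 3: Set phi(r*) = 0: 2r* - 35 = 0
Step 4: r* = 35/2 (the number of bidders n = 6 does not enter)

35/2


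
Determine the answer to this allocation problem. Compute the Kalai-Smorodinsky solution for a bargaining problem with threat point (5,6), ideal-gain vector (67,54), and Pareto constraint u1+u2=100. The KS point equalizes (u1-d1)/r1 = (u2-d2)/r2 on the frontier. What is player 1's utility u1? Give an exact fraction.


Step 1: At the KS point, (u1-d1)/r1 = (u2-d2)/r2 = t and u1+u2 = 100
Step 2: u1 = d1 + r1*t and u2 = d2 + r2*t, so (d1 + r1*t) + (d2 + r2*t) = 100
Step 3: t = (100 - 5 - 6)/(67 + 54) = 89/121
Step 4: u1 = d1 + r1*t = 5 + 67 * 89/121 = 6568/121
Step 5: (Check: u2 = d2 + r2*t = 5532/121; u1+u2 = 6568/121 + 5532/121 = 100, on the frontier.)

6568/121


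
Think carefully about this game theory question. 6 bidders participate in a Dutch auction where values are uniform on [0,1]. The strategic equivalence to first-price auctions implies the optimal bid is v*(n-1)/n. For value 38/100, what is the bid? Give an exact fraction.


Step 1: Dutch auctions are strategically equivalent to first-price auctions
Step 2: The equilibrium bid is b(v) = v*(n-1)/n
Step 3: b = 19/50 * 5/6
Step 4: b = 19/60

19/60


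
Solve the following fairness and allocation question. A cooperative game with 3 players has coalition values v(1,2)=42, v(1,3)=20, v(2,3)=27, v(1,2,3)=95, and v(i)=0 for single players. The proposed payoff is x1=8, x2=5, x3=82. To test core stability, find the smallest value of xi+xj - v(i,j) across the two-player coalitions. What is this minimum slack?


Step 1: Slack for coalition (1,2): x1+x2 - v12 = 13 - 42 = -29
Step 2: Slack for coalition (1,3): x1+x3 - v13 = 90 - 20 = 70
Step 3: Slack for coalition (2,3): x2+x3 - v23 = 87 - 27 = 60
Step 4: Minimum slack = min(-29, 70, 60) = -29, attained by (1,2); coalition (1,2) can block (slack < 0), so the allocation is not in the core

-29


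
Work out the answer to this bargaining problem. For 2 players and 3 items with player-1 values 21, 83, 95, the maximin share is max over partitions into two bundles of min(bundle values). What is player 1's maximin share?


Step 1: Item values = 21, 83, 95
Step 2: Enumerate all 2-bundle partitions and take the smaller bundle:
  Partition 1: {21} vs {83,95} -> bundles 21, 178; min = 21
  Partition 2: {83} vs {21,95} -> bundles 83, 116; min = 83
  Partition 3: {95} vs {21,83} -> bundles 95, 104; min = 95
Step 3: MMS = max(21, 83, 95) = 95

95


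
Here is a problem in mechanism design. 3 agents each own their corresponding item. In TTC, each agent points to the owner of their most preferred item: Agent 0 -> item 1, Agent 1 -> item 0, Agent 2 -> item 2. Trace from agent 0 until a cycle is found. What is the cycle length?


Step 1: Trace the pointer graph from agent 0: 0 -> 1 -> 0
Step 2: A cycle is detected when we revisit agent 0
Step 3: The cycle is: 0 -> 1 -> 0
Step 4: Cycle length = 2

2


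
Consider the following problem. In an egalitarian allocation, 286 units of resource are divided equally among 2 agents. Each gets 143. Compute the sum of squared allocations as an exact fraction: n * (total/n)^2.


Step 1: Each agent's share = 286/2 = 143
Step 2: Square of each share = (143)^2 = 20449
Step 3: Sum of squares = 2 * 20449 = 40898

40898


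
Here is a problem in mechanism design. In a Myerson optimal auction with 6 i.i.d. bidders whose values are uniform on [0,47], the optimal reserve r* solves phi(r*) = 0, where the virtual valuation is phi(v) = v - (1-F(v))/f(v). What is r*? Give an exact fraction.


Step 1: For U[0,47], F(v) = v/47 and f(v) = 1/47
Step 2: phi(v) = v - (1 - v/47)/(1/47) = v - (47 - v) = 2v - 47
Step 3: Set phi(r*) = 0: 2r* - 47 = 0
Step 4: r* = 47/2 (the number of bidders n = 6 does not enter)

47/2


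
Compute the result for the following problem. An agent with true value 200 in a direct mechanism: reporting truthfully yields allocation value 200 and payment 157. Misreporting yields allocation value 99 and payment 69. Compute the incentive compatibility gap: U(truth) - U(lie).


Step 1: U(truth) = value - payment = 200 - 157 = 43
Step 2: U(lie) = allocation - payment = 99 - 69 = 30
Step 3: IC gap = 43 - 30 = 13

13


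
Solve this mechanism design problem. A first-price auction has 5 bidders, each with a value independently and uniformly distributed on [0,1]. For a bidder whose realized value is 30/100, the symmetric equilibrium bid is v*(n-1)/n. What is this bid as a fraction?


Step 1: The symmetric BNE bidding function is b(v) = v * (n-1) / n
Step 2: Substitute v = 3/10 and n = 5
Step 3: b = 3/10 * 4/5
Step 4: b = 6/25

6/25


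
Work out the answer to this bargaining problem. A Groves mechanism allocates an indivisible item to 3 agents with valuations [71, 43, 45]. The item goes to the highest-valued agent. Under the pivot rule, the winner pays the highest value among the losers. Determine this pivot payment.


Step 1: The efficient winner is agent 0 with value 71
Step 2: Other agents' values: [43, 45]
Step 3: Pivot payment = max(others) = 45
Step 4: The winner pays 45

45


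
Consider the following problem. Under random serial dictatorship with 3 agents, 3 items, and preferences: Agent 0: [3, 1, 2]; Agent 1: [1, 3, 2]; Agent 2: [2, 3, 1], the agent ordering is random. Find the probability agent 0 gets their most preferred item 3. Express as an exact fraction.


Step 1: Agent 0 wants item 3
Step 2: There are 6 possible orderings of agents
Step 3: In 6 orderings, agent 0 gets item 3
Step 4: Probability = 6/6 = 1

1


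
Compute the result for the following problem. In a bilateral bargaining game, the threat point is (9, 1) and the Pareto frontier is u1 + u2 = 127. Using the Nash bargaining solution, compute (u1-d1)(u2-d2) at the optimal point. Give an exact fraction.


Step 1: The Nash solution splits surplus symmetrically above the disagreement point
Step 2: u1 = (total + d1 - d2)/2 = (127 + 9 - 1)/2 = 135/2
Step 3: u2 = (total - d1 + d2)/2 = (127 - 9 + 1)/2 = 119/2
Step 4: Nash product = (135/2 - 9) * (119/2 - 1)
Step 5: = 117/2 * 117/2 = 13689/4

13689/4


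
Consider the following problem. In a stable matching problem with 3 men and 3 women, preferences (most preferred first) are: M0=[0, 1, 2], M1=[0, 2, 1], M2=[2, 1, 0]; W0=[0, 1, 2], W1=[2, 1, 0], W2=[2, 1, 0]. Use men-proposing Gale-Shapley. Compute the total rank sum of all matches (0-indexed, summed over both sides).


Step 1: Run Gale-Shapley (men propose, women hold best offer):
  M0 proposes to W0; she accepts
  M1 proposes to W0; rejected
  M1 proposes to W2; she accepts
  M2 proposes to W2; she switches from M1
  M1 proposes to W1; she accepts
Step 2: Final matching: W0-M0, W1-M1, W2-M2
Step 3: 0-indexed ranks (man's rank of his match, then woman's): 0 + 0 + 2 + 1 + 0 + 0
Step 4: Total rank sum = 3

3


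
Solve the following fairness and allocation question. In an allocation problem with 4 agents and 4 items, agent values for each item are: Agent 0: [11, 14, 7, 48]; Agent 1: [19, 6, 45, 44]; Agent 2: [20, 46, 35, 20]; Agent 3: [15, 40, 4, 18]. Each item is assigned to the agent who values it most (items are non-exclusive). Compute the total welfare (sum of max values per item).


Step 1: For each item, find the maximum value among all agents.
Step 2: Item 0 -> Agent 2 (value 20)
Step 3: Item 1 -> Agent 2 (value 46)
Step 4: Item 2 -> Agent 1 (value 45)
Step 5: Item 3 -> Agent 0 (value 48)
Step 6: Total welfare = 20 + 46 + 45 + 48 = 159

159
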